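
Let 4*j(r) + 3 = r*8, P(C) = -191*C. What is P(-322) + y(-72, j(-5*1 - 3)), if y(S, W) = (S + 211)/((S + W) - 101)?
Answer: 46679462/759 ≈ 61501.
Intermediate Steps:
j(r) = -¾ + 2*r (j(r) = -¾ + (r*8)/4 = -¾ + (8*r)/4 = -¾ + 2*r)
y(S, W) = (211 + S)/(-101 + S + W)
P(-322) + y(-72, j(-5*1 - 3)) = -191*(-322) + (211 - 72)/(-101 - 72 + (-¾ + 2*(-5*1 - 3))) = 61502 + 139/(-101 - 72 + (-¾ + 2*(-5 - 3))) = 61502 + 139/(-101 - 72 + (-¾ + 2*(-8))) = 61502 + 139/(-101 - 72 + (-¾ - 16)) = 61502 + 139/(-101 - 72 - 67/4) = 61502 + 139/(-759/4) = 61502 - 4/759*139 = 61502 - 556/759 = 46679462/759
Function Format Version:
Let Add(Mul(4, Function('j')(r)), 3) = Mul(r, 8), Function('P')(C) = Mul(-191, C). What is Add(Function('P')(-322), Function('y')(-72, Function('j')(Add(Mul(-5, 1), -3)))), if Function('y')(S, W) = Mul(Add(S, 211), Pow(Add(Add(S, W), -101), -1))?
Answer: Rational(46679462, 759) ≈ 61501.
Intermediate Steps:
Function('j')(r) = Add(Rational(-3, 4), Mul(2, r)) (Function('j')(r) = Add(Rational(-3, 4), Mul(Rational(1, 4), Mul(r, 8))) = Add(Rational(-3, 4), Mul(Rational(1, 4), Mul(8, r))) = Add(Rational(-3, 4), Mul(2, r)))
Function('y')(S, W) = Mul(Pow(Add(-101, S, W), -1), Add(211, S)) (Function('y')(S, W) = Mul(Add(211, S), Pow(Add(-101, S, W), -1)) = Mul(Pow(Add(-101, S, W), -1), Add(211, S)))
Add(Function('P')(-322), Function('y')(-72, Function('j')(Add(Mul(-5, 1), -3)))) = Add(Mul(-191, -322), Mul(Pow(Add(-101, -72, Add(Rational(-3, 4), Mul(2, Add(Mul(-5, 1), -3)))), -1), Add(211, -72))) = Add(61502, Mul(Pow(Add(-101, -72, Add(Rational(-3, 4), Mul(2, Add(-5, -3)))), -1), 139)) = Add(61502, Mul(Pow(Add(-101, -72, Add(Rational(-3, 4), Mul(2, -8))), -1), 139)) = Add(61502, Mul(Pow(Add(-101, -72, Add(Rational(-3, 4), -16)), -1), 139)) = Add(61502, Mul(Pow(Add(-101, -72, Rational(-67, 4)), -1), 139)) = Add(61502, Mul(Pow(Rational(-759, 4), -1), 139)) = Add(61502, Mul(Rational(-4, 759), 139)) = Add(61502, Rational(-556, 759)) = Rational(46679462, 759)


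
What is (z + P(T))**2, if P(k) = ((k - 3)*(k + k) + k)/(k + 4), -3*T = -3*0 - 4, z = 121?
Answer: 2088025/144 ≈ 14500.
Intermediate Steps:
T = 4/3 (T = -(-3*0 - 4)/3 = -(0 - 4)/3 = -1/3*(-4) = 4/3 ≈ 1.3333)
P(k) = (k + 2*k*(-3 + k))/(4 + k) (P(k) = ((-3 + k)*(2*k) + k)/(4 + k) = (2*k*(-3 + k) + k)/(4 + k) = (k + 2*k*(-3 + k))/(4 + k))
(z + P(T))**2 = (121 + 4*(-5 + 2*(4/3))/(3*(4 + 4/3)))**2 = (121 + 4*(-5 + 8/3)/(3*(16/3)))**2 = (121 + (4/3)*(3/16)*(-7/3))**2 = (121 - 7/12)**2 = (1445/12)**2 = 2088025/144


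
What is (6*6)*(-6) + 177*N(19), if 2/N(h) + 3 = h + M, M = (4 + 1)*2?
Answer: -2631/13 ≈ -202.38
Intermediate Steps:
M = 10 (M = 5*2 = 10)
N(h) = 2/(7 + h) (N(h) = 2/(-3 + (h + 10)) = 2/(-3 + (10 + h)) = 2/(7 + h))
(6*6)*(-6) + 177*N(19) = (6*6)*(-6) + 177*(2/(7 + 19)) = 36*(-6) + 177*(2/26) = -216 + 177*(2*(1/26)) = -216 + 177*(1/13) = -216 + 177/13 = -2631/13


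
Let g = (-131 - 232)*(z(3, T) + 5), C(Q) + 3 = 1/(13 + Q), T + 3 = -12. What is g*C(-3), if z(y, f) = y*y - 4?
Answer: 10527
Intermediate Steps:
T = -15 (T = -3 - 12 = -15)
z(y, f) = -4 + y**2 (z(y, f) = y**2 - 4 = -4 + y**2)
C(Q) = -3 + 1/(13 + Q)
g = -3630 (g = (-131 - 232)*((-4 + 3**2) + 5) = -363*((-4 + 9) + 5) = -363*(5 + 5) = -363*10 = -3630)
g*C(-3) = -3630*(-38 - 3*(-3))/(13 - 3) = -3630*(-38 + 9)/10 = -363*(-29) = -3630*(-29/10) = 10527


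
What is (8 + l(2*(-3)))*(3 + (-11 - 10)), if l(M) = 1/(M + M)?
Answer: -285/2 ≈ -142.50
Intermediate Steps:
l(M) = 1/(2*M)
(8 + l(2*(-3)))*(3 + (-11 - 10)) = (8 + 1/(2*((2*(-3)))))*(3 + (-11 - 10)) = (8 + (1/2)/(-6))*(3 - 21) = (8 + (1/2)*(-1/6))*(-18) = (8 - 1/12)*(-18) = (95/12)*(-18) = -285/2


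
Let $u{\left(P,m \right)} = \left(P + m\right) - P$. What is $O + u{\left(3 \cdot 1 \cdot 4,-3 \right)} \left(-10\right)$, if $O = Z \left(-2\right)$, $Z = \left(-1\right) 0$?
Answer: $30$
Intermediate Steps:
$Z = 0$
$u{\left(P,m \right)} = m$
$O = 0$ ($O = 0 \left(-2\right) = 0$)
$O + u{\left(3 \cdot 1 \cdot 4,-3 \right)} \left(-10\right) = 0 - -30 = 0 + 30 = 30$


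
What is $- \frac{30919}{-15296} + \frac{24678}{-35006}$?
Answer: $\frac{352437913}{267725888} \approx 1.3164$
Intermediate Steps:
$- \frac{30919}{-15296} + \frac{24678}{-35006} = \left(-30919\right) \left(- \frac{1}{15296}\right) + 24678 \left(- \frac{1}{35006}\right) = \frac{30919}{15296} - \frac{12339}{17503} = \frac{352437913}{267725888}$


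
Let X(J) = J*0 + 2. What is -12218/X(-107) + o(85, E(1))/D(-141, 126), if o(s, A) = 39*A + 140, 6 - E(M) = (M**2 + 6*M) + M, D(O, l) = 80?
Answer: -244329/40 ≈ -6108.2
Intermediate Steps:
X(J) = 2 (X(J) = 0 + 2 = 2)
E(M) = 6 - M**2 - 7*M (E(M) = 6 - ((M**2 + 6*M) + M) = 6 - (M**2 + 7*M) = 6 + (-M**2 - 7*M) = 6 - M**2 - 7*M)
o(s, A) = 140 + 39*A
-12218/X(-107) + o(85, E(1))/D(-141, 126) = -12218/2 + (140 + 39*(6 - 1*1**2 - 7*1))/80 = -12218*1/2 + (140 + 39*(6 - 1*1 - 7))*(1/80) = -6109 + (140 + 39*(6 - 1 - 7))*(1/80) = -6109 + (140 + 39*(-2))*(1/80) = -6109 + (140 - 78)*(1/80) = -6109 + 62*(1/80) = -6109 + 31/40 = -244329/40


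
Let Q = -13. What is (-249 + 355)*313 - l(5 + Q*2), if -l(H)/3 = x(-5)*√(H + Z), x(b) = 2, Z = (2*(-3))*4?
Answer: 33178 + 18*I*√5 ≈ 33178.0 + 40.249*I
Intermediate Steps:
Z = -24 (Z = -6*4 = -24)
l(H) = -6*√(-24 + H) (l(H) = -6*√(H - 24) = -6*√(-24 + H))
(-249 + 355)*313 - l(5 + Q*2) = (-249 + 355)*313 - (-6)*√(-24 + (5 - 13*2)) = 106*313 - (-6)*√(-24 + (5 - 26)) = 33178 - (-6)*√(-24 - 21) = 33178 - (-6)*√(-45) = 33178 - (-6)*3*I*√5 = 33178 - (-18)*I*√5 = 33178 + 18*I*√5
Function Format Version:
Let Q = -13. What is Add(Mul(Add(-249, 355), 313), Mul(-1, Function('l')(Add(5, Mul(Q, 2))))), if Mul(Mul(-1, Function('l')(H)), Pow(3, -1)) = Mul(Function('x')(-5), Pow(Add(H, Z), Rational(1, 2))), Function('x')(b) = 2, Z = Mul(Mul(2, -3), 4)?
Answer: Add(33178, Mul(18, I, Pow(5, Rational(1, 2)))) ≈ Add(33178., Mul(40.249, I))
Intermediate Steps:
Z = -24 (Z = Mul(-6, 4) = -24)
Function('l')(H) = Mul(-6, Pow(Add(-24, H), Rational(1, 2))) (Function('l')(H) = Mul(-3, Mul(2, Pow(Add(H, -24), Rational(1, 2)))) = Mul(-3, Mul(2, Pow(Add(-24, H), Rational(1, 2)))) = Mul(-6, Pow(Add(-24, H), Rational(1, 2))))
Add(Mul(Add(-249, 355), 313), Mul(-1, Function('l')(Add(5, Mul(Q, 2))))) = Add(Mul(Add(-249, 355), 313), Mul(-1, Mul(-6, Pow(Add(-24, Add(5, Mul(-13, 2))), Rational(1, 2))))) = Add(Mul(106, 313), Mul(-1, Mul(-6, Pow(Add(-24, Add(5, -26)), Rational(1, 2))))) = Add(33178, Mul(-1, Mul(-6, Pow(Add(-24, -21), Rational(1, 2))))) = Add(33178, Mul(-1, Mul(-6, Pow(-45, Rational(1, 2))))) = Add(33178, Mul(-1, Mul(-6, Mul(3, I, Pow(5, Rational(1, 2)))))) = Add(33178, Mul(-1, Mul(-18, I, Pow(5, Rational(1, 2))))) = Add(33178, Mul(18, I, Pow(5, Rational(1, 2))))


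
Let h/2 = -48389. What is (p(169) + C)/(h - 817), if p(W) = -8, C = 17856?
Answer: -17848/97595 ≈ -0.18288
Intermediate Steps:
h = -96778 (h = 2*(-48389) = -96778)
(p(169) + C)/(h - 817) = (-8 + 17856)/(-96778 - 817) = 17848/(-97595) = 17848*(-1/97595) = -17848/97595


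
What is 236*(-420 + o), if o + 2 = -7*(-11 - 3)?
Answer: -76464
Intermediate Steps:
o = 96 (o = -2 - 7*(-11 - 3) = -2 - 7*(-14) = -2 + 98 = 96)
236*(-420 + o) = 236*(-420 + 96) = 236*(-324) = -76464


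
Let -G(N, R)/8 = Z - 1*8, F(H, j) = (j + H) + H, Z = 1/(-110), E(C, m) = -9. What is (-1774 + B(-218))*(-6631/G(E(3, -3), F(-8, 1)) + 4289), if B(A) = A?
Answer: -7345366038/881 ≈ -8.3375e+6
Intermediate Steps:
Z = -1/110 ≈ -0.0090909
F(H, j) = j + 2*H (F(H, j) = (H + j) + H = j + 2*H)
G(N, R) = 3524/55 (G(N, R) = -8*(-1/110 - 1*8) = -8*(-1/110 - 8) = -8*(-881/110) = 3524/55)
(-1774 + B(-218))*(-6631/G(E(3, -3), F(-8, 1)) + 4289) = (-1774 - 218)*(-6631/3524/55 + 4289) = -1992*(-6631*55/3524 + 4289) = -1992*(-364705/3524 + 4289) = -1992*14749731/3524 = -7345366038/881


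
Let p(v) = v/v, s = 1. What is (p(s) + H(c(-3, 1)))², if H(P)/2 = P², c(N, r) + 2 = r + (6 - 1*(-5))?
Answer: 40401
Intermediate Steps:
c(N, r) = 9 + r (c(N, r) = -2 + (r + (6 - 1*(-5))) = -2 + (r + (6 + 5)) = -2 + (r + 11) = -2 + (11 + r) = 9 + r)
p(v) = 1
H(P) = 2*P²
(p(s) + H(c(-3, 1)))² = (1 + 2*(9 + 1)²)² = (1 + 2*10²)² = (1 + 2*100)² = (1 + 200)² = 201² = 40401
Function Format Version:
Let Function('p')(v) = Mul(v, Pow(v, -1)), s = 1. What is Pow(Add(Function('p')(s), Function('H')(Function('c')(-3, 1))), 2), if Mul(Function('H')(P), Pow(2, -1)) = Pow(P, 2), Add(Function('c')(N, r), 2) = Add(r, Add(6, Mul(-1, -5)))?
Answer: 40401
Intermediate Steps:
Function('c')(N, r) = Add(9, r) (Function('c')(N, r) = Add(-2, Add(r, Add(6, Mul(-1, -5)))) = Add(-2, Add(r, Add(6, 5))) = Add(-2, Add(r, 11)) = Add(-2, Add(11, r)) = Add(9, r))
Function('p')(v) = 1
Function('H')(P) = Mul(2, Pow(P, 2))
Pow(Add(Function('p')(s), Function('H')(Function('c')(-3, 1))), 2) = Pow(Add(1, Mul(2, Pow(Add(9, 1), 2))), 2) = Pow(Add(1, Mul(2, Pow(10, 2))), 2) = Pow(Add(1, Mul(2, 100)), 2) = Pow(Add(1, 200), 2) = Pow(201, 2) = 40401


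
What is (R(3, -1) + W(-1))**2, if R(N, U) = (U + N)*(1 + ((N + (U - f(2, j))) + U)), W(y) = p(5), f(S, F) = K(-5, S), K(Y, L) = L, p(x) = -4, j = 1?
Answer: 16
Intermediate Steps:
f(S, F) = S
W(y) = -4
R(N, U) = (N + U)*(-1 + N + 2*U) (R(N, U) = (U + N)*(1 + ((N + (U - 1*2)) + U)) = (N + U)*(1 + ((N + (U - 2)) + U)) = (N + U)*(1 + ((N + (-2 + U)) + U)) = (N + U)*(1 + ((-2 + N + U) + U)) = (N + U)*(1 + (-2 + N + 2*U)) = (N + U)*(-1 + N + 2*U))
(R(3, -1) + W(-1))**2 = ((3**2 - 1*3 - 1*(-1) + 2*(-1)**2 + 3*3*(-1)) - 4)**2 = ((9 - 3 + 1 + 2*1 - 9) - 4)**2 = ((9 - 3 + 1 + 2 - 9) - 4)**2 = (0 - 4)**2 = (-4)**2 = 16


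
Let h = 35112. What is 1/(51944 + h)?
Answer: 1/87056 ≈ 1.1487e-5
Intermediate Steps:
1/(51944 + h) = 1/(51944 + 35112) = 1/87056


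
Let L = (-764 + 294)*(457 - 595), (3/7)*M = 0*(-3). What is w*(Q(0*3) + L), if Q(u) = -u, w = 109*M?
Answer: 0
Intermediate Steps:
M = 0 (M = 7*(0*(-3))/3 = (7/3)*0 = 0)
w = 0 (w = 109*0 = 0)
L = 64860 (L = -470*(-138) = 64860)
w*(Q(0*3) + L) = 0*(-0*3 + 64860) = 0*(-1*0 + 64860) = 0*(0 + 64860) = 0*64860 = 0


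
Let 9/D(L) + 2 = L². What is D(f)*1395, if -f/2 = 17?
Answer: 12555/1154 ≈ 10.880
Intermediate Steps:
f = -34 (f = -2*17 = -34)
D(L) = 9/(-2 + L²)
D(f)*1395 = (9/(-2 + (-34)²))*1395 = (9/(-2 + 1156))*1395 = (9/1154)*1395 = 12555/1154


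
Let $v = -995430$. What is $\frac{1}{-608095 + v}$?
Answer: $- \frac{1}{1603525} \approx -6.2363 \cdot 10^{-7}$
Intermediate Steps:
$\frac{1}{-608095 + v} = \frac{1}{-608095 - 995430} = \frac{1}{-1603525} = - \frac{1}{1603525}$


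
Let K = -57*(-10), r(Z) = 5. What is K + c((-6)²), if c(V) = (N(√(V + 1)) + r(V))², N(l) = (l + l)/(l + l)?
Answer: 606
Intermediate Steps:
N(l) = 1 (N(l) = (2*l)/((2*l)) = (2*l)*(1/(2*l)) = 1)
K = 570
c(V) = 36 (c(V) = (1 + 5)² = 6² = 36)
K + c((-6)²) = 570 + 36 = 606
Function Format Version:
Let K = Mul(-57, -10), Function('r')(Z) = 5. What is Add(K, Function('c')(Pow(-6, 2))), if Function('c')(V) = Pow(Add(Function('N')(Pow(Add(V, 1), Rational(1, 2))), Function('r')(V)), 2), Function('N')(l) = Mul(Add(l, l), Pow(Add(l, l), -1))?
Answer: 606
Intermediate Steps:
Function('N')(l) = 1 (Function('N')(l) = Mul(Mul(2, l), Pow(Mul(2, l), -1)) = Mul(Mul(2, l), Mul(Rational(1, 2), Pow(l, -1))) = 1)
K = 570
Function('c')(V) = 36 (Function('c')(V) = Pow(Add(1, 5), 2) = Pow(6, 2) = 36)
Add(K, Function('c')(Pow(-6, 2))) = Add(570, 36) = 606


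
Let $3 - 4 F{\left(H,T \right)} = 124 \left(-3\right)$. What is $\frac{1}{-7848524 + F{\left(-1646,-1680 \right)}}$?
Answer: $- \frac{4}{31393721} \approx -1.2741 \cdot 10^{-7}$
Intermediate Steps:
$F{\left(H,T \right)} = \frac{375}{4}$ ($F{\left(H,T \right)} = \frac{3}{4} - \frac{124 \left(-3\right)}{4} = \frac{3}{4} - -93 = \frac{3}{4} + 93 = \frac{375}{4}$)
$\frac{1}{-7848524 + F{\left(-1646,-1680 \right)}} = \frac{1}{-7848524 + \frac{375}{4}} = \frac{1}{- \frac{31393721}{4}} = - \frac{4}{31393721}$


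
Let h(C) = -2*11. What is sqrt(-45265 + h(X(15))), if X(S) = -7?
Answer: I*sqrt(45287) ≈ 212.81*I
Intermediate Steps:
h(C) = -22
sqrt(-45265 + h(X(15))) = sqrt(-45265 - 22) = sqrt(-45287) = I*sqrt(45287)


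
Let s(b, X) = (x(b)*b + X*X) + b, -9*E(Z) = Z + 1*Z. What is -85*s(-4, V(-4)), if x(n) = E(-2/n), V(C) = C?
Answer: -9520/9 ≈ -1057.8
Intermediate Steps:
E(Z) = -2*Z/9 (E(Z) = -(Z + 1*Z)/9 = -(Z + Z)/9 = -2*Z/9)
x(n) = 4/(9*n) (x(n) = -(-4)/(9*n) = 4/(9*n))
s(b, X) = 4/9 + b + X² (s(b, X) = ((4/(9*b))*b + X*X) + b = (4/9 + X²) + b = 4/9 + b + X²)
-85*s(-4, V(-4)) = -85*(4/9 - 4 + (-4)²) = -85*(4/9 - 4 + 16) = -85*112/9 = -9520/9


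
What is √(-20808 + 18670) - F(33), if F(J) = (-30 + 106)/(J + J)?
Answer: -38/33 + I*√2138 ≈ -1.1515 + 46.239*I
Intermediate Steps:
F(J) = 38/J (F(J) = 76/((2*J)) = 76*(1/(2*J)) = 38/J)
√(-20808 + 18670) - F(33) = √(-20808 + 18670) - 38/33 = √(-2138) - 38/33 = I*√2138 - 1*38/33 = I*√2138 - 38/33 = -38/33 + I*√2138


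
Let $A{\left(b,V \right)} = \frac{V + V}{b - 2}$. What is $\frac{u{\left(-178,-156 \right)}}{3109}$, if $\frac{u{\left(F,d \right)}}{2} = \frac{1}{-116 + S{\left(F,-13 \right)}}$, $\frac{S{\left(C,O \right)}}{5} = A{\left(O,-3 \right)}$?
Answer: $- \frac{1}{177213} \approx -5.6429 \cdot 10^{-6}$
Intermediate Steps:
$A{\left(b,V \right)} = \frac{2 V}{-2 + b}$
$S{\left(C,O \right)} = - \frac{30}{-2 + O}$ ($S{\left(C,O \right)} = 5 \cdot 2 \left(-3\right) \frac{1}{-2 + O} = 5 \left(- \frac{6}{-2 + O}\right) = - \frac{30}{-2 + O}$)
$u{\left(F,d \right)} = - \frac{1}{57}$ ($u{\left(F,d \right)} = \frac{2}{-116 - \frac{30}{-2 - 13}} = \frac{2}{-116 - \frac{30}{-15}} = \frac{2}{-116 - -2} = \frac{2}{-116 + 2} = \frac{2}{-114} = 2 \left(- \frac{1}{114}\right) = - \frac{1}{57}$)
$\frac{u{\left(-178,-156 \right)}}{3109} = - \frac{1}{57 \cdot 3109} = \left(- \frac{1}{57}\right) \frac{1}{3109} = - \frac{1}{177213}$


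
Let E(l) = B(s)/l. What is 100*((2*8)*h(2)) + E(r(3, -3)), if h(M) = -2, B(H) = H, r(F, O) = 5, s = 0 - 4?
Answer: -16004/5 ≈ -3200.8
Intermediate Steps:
s = -4
E(l) = -4/l
100*((2*8)*h(2)) + E(r(3, -3)) = 100*((2*8)*(-2)) - 4/5 = 100*(16*(-2)) - 4*1/5 = 100*(-32) - 4/5 = -3200 - 4/5 = -16004/5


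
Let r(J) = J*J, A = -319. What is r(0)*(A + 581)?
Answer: 0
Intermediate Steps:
r(J) = J**2
r(0)*(A + 581) = 0**2*(-319 + 581) = 0*262 = 0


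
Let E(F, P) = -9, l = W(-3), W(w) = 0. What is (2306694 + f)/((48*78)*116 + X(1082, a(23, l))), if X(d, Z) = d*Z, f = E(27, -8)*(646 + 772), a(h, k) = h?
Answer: 1146966/229595 ≈ 4.9956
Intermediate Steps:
l = 0
f = -12762 (f = -9*(646 + 772) = -9*1418 = -12762)
X(d, Z) = Z*d
(2306694 + f)/((48*78)*116 + X(1082, a(23, l))) = (2306694 - 12762)/((48*78)*116 + 23*1082) = 2293932/(3744*116 + 24886) = 2293932/(434304 + 24886) = 2293932/459190 = 2293932*(1/459190) = 1146966/229595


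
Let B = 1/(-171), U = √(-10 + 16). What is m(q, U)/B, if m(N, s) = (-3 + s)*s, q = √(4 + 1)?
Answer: -1026 + 513*√6 ≈ 230.59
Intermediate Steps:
U = √6 ≈ 2.4495
q = √5 ≈ 2.2361
m(N, s) = s*(-3 + s)
B = -1/171 ≈ -0.0058480
m(q, U)/B = (√6*(-3 + √6))/(-1/171) = (√6*(-3 + √6))*(-171) = -171*√6*(-3 + √6)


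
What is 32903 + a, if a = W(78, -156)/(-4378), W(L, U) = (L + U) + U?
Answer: 72024784/2189 ≈ 32903.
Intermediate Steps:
W(L, U) = L + 2*U
a = 117/2189 (a = (78 + 2*(-156))/(-4378) = (78 - 312)*(-1/4378) = -234*(-1/4378) = 117/2189 ≈ 0.053449)
32903 + a = 32903 + 117/2189 = 72024784/2189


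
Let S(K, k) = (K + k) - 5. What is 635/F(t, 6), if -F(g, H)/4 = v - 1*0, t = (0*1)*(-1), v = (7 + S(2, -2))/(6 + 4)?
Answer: -3175/4 ≈ -793.75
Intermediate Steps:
S(K, k) = -5 + K + k
v = 1/5 (v = (7 + (-5 + 2 - 2))/(6 + 4) = (7 - 5)/10 = 2*(1/10) = 1/5 ≈ 0.20000)
t = 0 (t = 0*(-1) = 0)
F(g, H) = -4/5 (F(g, H) = -4*(1/5 - 1*0) = -4*(1/5 + 0) = -4*1/5 = -4/5)
635/F(t, 6) = 635/(-4/5) = 635*(-5/4) = -3175/4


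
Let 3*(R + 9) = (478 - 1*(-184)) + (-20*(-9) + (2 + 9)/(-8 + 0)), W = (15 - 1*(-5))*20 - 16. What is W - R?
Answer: 2707/24 ≈ 112.79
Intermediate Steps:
W = 384 (W = (15 + 5)*20 - 16 = 20*20 - 16 = 400 - 16 = 384)
R = 6509/24 (R = -9 + ((478 - 1*(-184)) + (-20*(-9) + (2 + 9)/(-8 + 0)))/3 = -9 + ((478 + 184) + (180 + 11/(-8)))/3 = -9 + (662 + (180 + 11*(-⅛)))/3 = -9 + (662 + (180 - 11/8))/3 = -9 + (662 + 1429/8)/3 = -9 + (⅓)*(6725/8) = -9 + 6725/24 = 6509/24 ≈ 271.21)
W - R = 384 - 1*6509/24 = 384 - 6509/24 = 2707/24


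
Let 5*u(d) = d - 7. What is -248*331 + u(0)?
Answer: -410447/5 ≈ -82089.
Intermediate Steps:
u(d) = -7/5 + d/5 (u(d) = (d - 7)/5 = (-7 + d)/5 = -7/5 + d/5)
-248*331 + u(0) = -248*331 + (-7/5 + (⅕)*0) = -82088 + (-7/5 + 0) = -82088 - 7/5 = -410447/5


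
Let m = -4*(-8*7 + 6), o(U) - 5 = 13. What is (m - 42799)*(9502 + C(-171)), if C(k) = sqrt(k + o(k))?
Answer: -404775698 - 127797*I*sqrt(17) ≈ -4.0478e+8 - 5.2692e+5*I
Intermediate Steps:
o(U) = 18 (o(U) = 5 + 13 = 18)
C(k) = sqrt(18 + k) (C(k) = sqrt(k + 18) = sqrt(18 + k))
m = 200 (m = -4*(-56 + 6) = -4*(-50) = 200)
(m - 42799)*(9502 + C(-171)) = (200 - 42799)*(9502 + sqrt(18 - 171)) = -42599*(9502 + sqrt(-153)) = -42599*(9502 + 3*I*sqrt(17)) = -404775698 - 127797*I*sqrt(17)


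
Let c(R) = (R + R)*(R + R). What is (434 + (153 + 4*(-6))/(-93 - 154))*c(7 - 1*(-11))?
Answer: 138761424/247 ≈ 5.6179e+5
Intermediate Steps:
c(R) = 4*R² (c(R) = (2*R)*(2*R) = 4*R²)
(434 + (153 + 4*(-6))/(-93 - 154))*c(7 - 1*(-11)) = (434 + (153 + 4*(-6))/(-93 - 154))*(4*(7 - 1*(-11))²) = (434 + (153 - 24)/(-247))*(4*(7 + 11)²) = (434 + 129*(-1/247))*(4*18²) = (434 - 129/247)*(4*324) = (107069/247)*1296 = 138761424/247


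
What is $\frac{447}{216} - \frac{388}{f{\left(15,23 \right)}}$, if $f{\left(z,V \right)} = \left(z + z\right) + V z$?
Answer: $\frac{9313}{9000} \approx 1.0348$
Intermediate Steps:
$f{\left(z,V \right)} = 2 z + V z$
$\frac{447}{216} - \frac{388}{f{\left(15,23 \right)}} = \frac{447}{216} - \frac{388}{15 \left(2 + 23\right)} = 447 \cdot \frac{1}{216} - \frac{388}{15 \cdot 25} = \frac{149}{72} - \frac{388}{375} = \frac{9313}{9000}$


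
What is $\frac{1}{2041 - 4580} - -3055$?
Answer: $\frac{7756644}{2539} \approx 3055.0$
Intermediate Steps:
$\frac{1}{2041 - 4580} - -3055 = \frac{1}{-2539} + 3055 = - \frac{1}{2539} + 3055 = \frac{7756644}{2539}$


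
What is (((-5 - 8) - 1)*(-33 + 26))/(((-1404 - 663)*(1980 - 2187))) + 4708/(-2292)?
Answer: -167848553/81722979 ≈ -2.0539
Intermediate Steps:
(((-5 - 8) - 1)*(-33 + 26))/(((-1404 - 663)*(1980 - 2187))) + 4708/(-2292) = ((-13 - 1)*(-7))/((-2067*(-207))) + 4708*(-1/2292) = -14*(-7)/427869 - 1177/573 = 98*(1/427869) - 1177/573 = 98/427869 - 1177/573 = -167848553/81722979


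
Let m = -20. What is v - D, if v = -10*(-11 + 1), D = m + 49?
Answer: 71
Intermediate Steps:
D = 29 (D = -20 + 49 = 29)
v = 100 (v = -10*(-10) = 100)
v - D = 100 - 1*29 = 100 - 29 = 71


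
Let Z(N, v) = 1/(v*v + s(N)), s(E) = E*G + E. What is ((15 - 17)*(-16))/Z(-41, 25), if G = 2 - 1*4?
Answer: 21312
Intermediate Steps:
G = -2 (G = 2 - 4 = -2)
s(E) = -E (s(E) = E*(-2) + E = -2*E + E = -E)
Z(N, v) = 1/(v² - N) (Z(N, v) = 1/(v*v - N) = 1/(v² - N))
((15 - 17)*(-16))/Z(-41, 25) = ((15 - 17)*(-16))/(1/(25² - 1*(-41))) = (-2*(-16))/(1/(625 + 41)) = 32/(1/666) = 32*666 = 21312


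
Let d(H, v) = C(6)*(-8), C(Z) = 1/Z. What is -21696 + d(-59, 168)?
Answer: -65092/3 ≈ -21697.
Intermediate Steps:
d(H, v) = -4/3 (d(H, v) = -8/6 = (⅙)*(-8) = -4/3)
-21696 + d(-59, 168) = -21696 - 4/3 = -65092/3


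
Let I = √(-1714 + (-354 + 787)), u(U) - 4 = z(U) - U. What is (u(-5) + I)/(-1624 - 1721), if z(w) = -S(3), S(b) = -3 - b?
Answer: -1/223 - I*√1281/3345 ≈ -0.0044843 - 0.0107*I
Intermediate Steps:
z(w) = 6 (z(w) = -(-3 - 1*3) = -(-3 - 3) = -1*(-6) = 6)
u(U) = 10 - U (u(U) = 4 + (6 - U) = 10 - U)
I = I*√1281 (I = √(-1714 + 433) = √(-1281) = I*√1281 ≈ 35.791*I)
(u(-5) + I)/(-1624 - 1721) = ((10 - 1*(-5)) + I*√1281)/(-1624 - 1721) = ((10 + 5) + I*√1281)/(-3345) = (15 + I*√1281)*(-1/3345) = -1/223 - I*√1281/3345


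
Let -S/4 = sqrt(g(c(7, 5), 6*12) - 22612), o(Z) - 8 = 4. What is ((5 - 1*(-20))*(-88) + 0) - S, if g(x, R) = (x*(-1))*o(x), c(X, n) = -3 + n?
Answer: -2200 + 8*I*sqrt(5659) ≈ -2200.0 + 601.81*I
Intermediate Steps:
o(Z) = 12 (o(Z) = 8 + 4 = 12)
g(x, R) = -12*x (g(x, R) = (x*(-1))*12 = -x*12 = -12*x)
S = -8*I*sqrt(5659) (S = -4*sqrt(-12*(-3 + 5) - 22612) = -4*sqrt(-12*2 - 22612) = -4*sqrt(-24 - 22612) = -8*I*sqrt(5659) ≈ -601.81*I)
((5 - 1*(-20))*(-88) + 0) - S = ((5 - 1*(-20))*(-88) + 0) - (-8)*I*sqrt(5659) = ((5 + 20)*(-88) + 0) + 8*I*sqrt(5659) = (25*(-88) + 0) + 8*I*sqrt(5659) = (-2200 + 0) + 8*I*sqrt(5659) = -2200 + 8*I*sqrt(5659)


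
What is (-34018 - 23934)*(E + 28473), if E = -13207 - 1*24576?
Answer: 539533120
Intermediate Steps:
E = -37783 (E = -13207 - 24576 = -37783)
(-34018 - 23934)*(E + 28473) = (-34018 - 23934)*(-37783 + 28473) = -57952*(-9310) = 539533120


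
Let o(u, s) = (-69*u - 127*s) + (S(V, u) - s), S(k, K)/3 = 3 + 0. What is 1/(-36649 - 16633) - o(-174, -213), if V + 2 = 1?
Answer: -2092863679/53282 ≈ -39279.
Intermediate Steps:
V = -1 (V = -2 + 1 = -1)
S(k, K) = 9 (S(k, K) = 3*(3 + 0) = 3*3 = 9)
o(u, s) = 9 - 128*s - 69*u (o(u, s) = (-69*u - 127*s) + (9 - s) = (-127*s - 69*u) + (9 - s) = 9 - 128*s - 69*u)
1/(-36649 - 16633) - o(-174, -213) = 1/(-36649 - 16633) - (9 - 128*(-213) - 69*(-174)) = 1/(-53282) - (9 + 27264 + 12006) = -1/53282 - 1*39279 = -1/53282 - 39279 = -2092863679/53282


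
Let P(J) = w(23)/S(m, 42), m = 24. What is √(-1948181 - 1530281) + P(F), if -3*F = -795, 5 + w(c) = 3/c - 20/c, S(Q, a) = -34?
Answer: 66/391 + I*√3478462 ≈ 0.1688 + 1865.1*I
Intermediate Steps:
w(c) = -5 - 17/c (w(c) = -5 + (3/c - 20/c) = -5 - 17/c)
F = 265 (F = -⅓*(-795) = 265)
P(J) = 66/391 (P(J) = (-5 - 17/23)/(-34) = (-5 - 17*1/23)*(-1/34) = (-5 - 17/23)*(-1/34) = -132/23*(-1/34) = 66/391)
√(-1948181 - 1530281) + P(F) = √(-1948181 - 1530281) + 66/391 = √(-3478462) + 66/391 = I*√3478462 + 66/391 = 66/391 + I*√3478462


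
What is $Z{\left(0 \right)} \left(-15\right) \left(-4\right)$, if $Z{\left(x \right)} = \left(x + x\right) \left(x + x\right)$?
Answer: $0$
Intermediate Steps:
$Z{\left(x \right)} = 4 x^{2}$ ($Z{\left(x \right)} = 2 x 2 x = 4 x^{2}$)
$Z{\left(0 \right)} \left(-15\right) \left(-4\right) = 4 \cdot 0^{2} \left(-15\right) \left(-4\right) = 4 \cdot 0 \left(-15\right) \left(-4\right) = 0 \left(-15\right) \left(-4\right) = 0 \left(-4\right) = 0$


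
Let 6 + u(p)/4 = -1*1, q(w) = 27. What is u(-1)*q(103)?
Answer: -756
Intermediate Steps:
u(p) = -28 (u(p) = -24 + 4*(-1*1) = -24 + 4*(-1) = -24 - 4 = -28)
u(-1)*q(103) = -28*27 = -756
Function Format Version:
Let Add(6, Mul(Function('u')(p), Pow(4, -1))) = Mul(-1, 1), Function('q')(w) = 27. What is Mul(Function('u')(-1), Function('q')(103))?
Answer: -756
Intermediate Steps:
Function('u')(p) = -28 (Function('u')(p) = Add(-24, Mul(4, Mul(-1, 1))) = Add(-24, Mul(4, -1)) = Add(-24, -4) = -28)
Mul(Function('u')(-1), Function('q')(103)) = Mul(-28, 27) = -756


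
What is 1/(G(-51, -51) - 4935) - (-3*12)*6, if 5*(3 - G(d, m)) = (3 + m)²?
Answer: 5824219/26964 ≈ 216.00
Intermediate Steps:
G(d, m) = 3 - (3 + m)²/5
1/(G(-51, -51) - 4935) - (-3*12)*6 = 1/((3 - (3 - 51)²/5) - 4935) - (-3*12)*6 = 1/((3 - ⅕*(-48)²) - 4935) - (-36)*6 = 1/((3 - ⅕*2304) - 4935) - 1*(-216) = 1/((3 - 2304/5) - 4935) + 216 = 1/(-2289/5 - 4935) + 216 = 1/(-26964/5) + 216 = -5/26964 + 216 = 5824219/26964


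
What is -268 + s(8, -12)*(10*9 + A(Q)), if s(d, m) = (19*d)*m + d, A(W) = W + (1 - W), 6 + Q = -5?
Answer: -165524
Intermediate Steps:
Q = -11 (Q = -6 - 5 = -11)
A(W) = 1
s(d, m) = d + 19*d*m (s(d, m) = 19*d*m + d = d + 19*d*m)
-268 + s(8, -12)*(10*9 + A(Q)) = -268 + (8*(1 + 19*(-12)))*(10*9 + 1) = -268 + (8*(1 - 228))*(90 + 1) = -268 + (8*(-227))*91 = -268 - 1816*91 = -268 - 165256 = -165524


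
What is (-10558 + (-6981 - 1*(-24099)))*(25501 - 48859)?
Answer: -153228480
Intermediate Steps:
(-10558 + (-6981 - 1*(-24099)))*(25501 - 48859) = (-10558 + (-6981 + 24099))*(-23358) = (-10558 + 17118)*(-23358) = 6560*(-23358) = -153228480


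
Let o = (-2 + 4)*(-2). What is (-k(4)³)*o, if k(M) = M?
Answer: 256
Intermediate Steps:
o = -4 (o = 2*(-2) = -4)
(-k(4)³)*o = -1*4³*(-4) = -1*64*(-4) = -64*(-4) = 256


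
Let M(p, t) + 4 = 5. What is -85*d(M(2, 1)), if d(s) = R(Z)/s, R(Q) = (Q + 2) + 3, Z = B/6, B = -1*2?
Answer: -1190/3 ≈ -396.67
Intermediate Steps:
B = -2
M(p, t) = 1 (M(p, t) = -4 + 5 = 1)
Z = -⅓ (Z = -2/6 = -2*⅙ = -⅓ ≈ -0.33333)
R(Q) = 5 + Q (R(Q) = (2 + Q) + 3 = 5 + Q)
d(s) = 14/(3*s) (d(s) = (5 - ⅓)/s = 14/(3*s))
-85*d(M(2, 1)) = -1190/(3*1) = -1190/3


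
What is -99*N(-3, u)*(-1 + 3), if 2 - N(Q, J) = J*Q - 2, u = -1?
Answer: -198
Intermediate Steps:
N(Q, J) = 4 - J*Q (N(Q, J) = 2 - (J*Q - 2) = 2 - (-2 + J*Q) = 2 + (2 - J*Q) = 4 - J*Q)
-99*N(-3, u)*(-1 + 3) = -99*(4 - 1*(-1)*(-3))*(-1 + 3) = -99*(4 - 3)*2 = -99*2 = -198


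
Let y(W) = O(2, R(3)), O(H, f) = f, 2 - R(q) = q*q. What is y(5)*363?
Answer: -2541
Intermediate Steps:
R(q) = 2 - q² (R(q) = 2 - q*q = 2 - q²)
y(W) = -7 (y(W) = 2 - 1*3² = 2 - 1*9 = 2 - 9 = -7)
y(5)*363 = -7*363 = -2541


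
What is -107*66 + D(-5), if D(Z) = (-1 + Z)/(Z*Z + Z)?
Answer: -70623/10 ≈ -7062.3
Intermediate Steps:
D(Z) = (-1 + Z)/(Z + Z**2) (D(Z) = (-1 + Z)/(Z**2 + Z) = (-1 + Z)/(Z + Z**2))
-107*66 + D(-5) = -107*66 + (-1 - 5)/((-5)*(1 - 5)) = -7062 - 1/5*(-6)/(-4) = -7062 - 1/5*(-1/4)*(-6) = -7062 - 3/10 = -70623/10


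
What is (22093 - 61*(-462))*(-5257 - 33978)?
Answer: -1972539625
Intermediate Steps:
(22093 - 61*(-462))*(-5257 - 33978) = (22093 + 28182)*(-39235) = 50275*(-39235) = -1972539625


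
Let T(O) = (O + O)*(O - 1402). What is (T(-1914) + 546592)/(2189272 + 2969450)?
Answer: 6620120/2579361 ≈ 2.5666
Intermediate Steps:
T(O) = 2*O*(-1402 + O) (T(O) = (2*O)*(-1402 + O) = 2*O*(-1402 + O))
(T(-1914) + 546592)/(2189272 + 2969450) = (2*(-1914)*(-1402 - 1914) + 546592)/(2189272 + 2969450) = (2*(-1914)*(-3316) + 546592)/5158722 = (12693648 + 546592)*(1/5158722) = 13240240*(1/5158722) = 6620120/2579361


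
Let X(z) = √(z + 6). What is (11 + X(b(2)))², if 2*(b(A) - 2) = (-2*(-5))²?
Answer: (11 + √58)² ≈ 346.55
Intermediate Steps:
b(A) = 52 (b(A) = 2 + (-2*(-5))²/2 = 2 + (½)*10² = 2 + (½)*100 = 2 + 50 = 52)
X(z) = √(6 + z)
(11 + X(b(2)))² = (11 + √(6 + 52))² = (11 + √58)²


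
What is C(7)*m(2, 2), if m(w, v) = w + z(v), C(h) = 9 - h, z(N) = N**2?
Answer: 12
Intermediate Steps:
m(w, v) = w + v**2
C(7)*m(2, 2) = (9 - 1*7)*(2 + 2**2) = (9 - 7)*(2 + 4) = 2*6 = 12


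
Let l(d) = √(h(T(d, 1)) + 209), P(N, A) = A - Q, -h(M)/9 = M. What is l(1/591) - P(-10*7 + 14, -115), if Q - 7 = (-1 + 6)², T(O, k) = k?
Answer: 147 + 10*√2 ≈ 161.14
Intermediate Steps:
h(M) = -9*M
Q = 32 (Q = 7 + (-1 + 6)² = 7 + 5² = 7 + 25 = 32)
P(N, A) = -32 + A (P(N, A) = A - 1*32 = A - 32 = -32 + A)
l(d) = 10*√2 (l(d) = √(-9*1 + 209) = √(-9 + 209) = √200 = 10*√2)
l(1/591) - P(-10*7 + 14, -115) = 10*√2 - (-32 - 115) = 10*√2 - 1*(-147) = 10*√2 + 147 = 147 + 10*√2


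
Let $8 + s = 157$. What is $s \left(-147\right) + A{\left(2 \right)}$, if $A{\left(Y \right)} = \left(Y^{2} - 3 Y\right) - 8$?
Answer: $-21913$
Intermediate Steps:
$s = 149$ ($s = -8 + 157 = 149$)
$A{\left(Y \right)} = -8 + Y^{2} - 3 Y$
$s \left(-147\right) + A{\left(2 \right)} = 149 \left(-147\right) - \left(14 - 4\right) = -21903 - 10 = -21913$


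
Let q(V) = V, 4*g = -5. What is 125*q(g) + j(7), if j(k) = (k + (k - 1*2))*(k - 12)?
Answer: -865/4 ≈ -216.25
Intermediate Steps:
g = -5/4 (g = (¼)*(-5) = -5/4 ≈ -1.2500)
j(k) = (-12 + k)*(-2 + 2*k) (j(k) = (k + (k - 2))*(-12 + k) = (k + (-2 + k))*(-12 + k) = (-2 + 2*k)*(-12 + k) = (-12 + k)*(-2 + 2*k))
125*q(g) + j(7) = 125*(-5/4) + (24 - 26*7 + 2*7²) = -625/4 + (24 - 182 + 2*49) = -625/4 + (24 - 182 + 98) = -625/4 - 60 = -865/4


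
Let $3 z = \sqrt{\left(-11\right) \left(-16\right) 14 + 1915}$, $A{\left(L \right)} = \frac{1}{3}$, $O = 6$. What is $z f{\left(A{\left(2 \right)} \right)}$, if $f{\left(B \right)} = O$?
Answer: $2 \sqrt{4379} \approx 132.35$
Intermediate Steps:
$A{\left(L \right)} = \frac{1}{3}$
$f{\left(B \right)} = 6$
$z = \frac{\sqrt{4379}}{3}$ ($z = \frac{\sqrt{\left(-11\right) \left(-16\right) 14 + 1915}}{3} = \frac{\sqrt{176 \cdot 14 + 1915}}{3} = \frac{\sqrt{2464 + 1915}}{3} = \frac{\sqrt{4379}}{3} \approx 22.058$)
$z f{\left(A{\left(2 \right)} \right)} = \frac{\sqrt{4379}}{3} \cdot 6 = 2 \sqrt{4379}$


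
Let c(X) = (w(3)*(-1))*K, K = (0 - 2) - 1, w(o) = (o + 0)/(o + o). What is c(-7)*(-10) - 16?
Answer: -31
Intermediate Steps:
w(o) = ½ (w(o) = o/((2*o)) = o*(1/(2*o)) = ½)
K = -3 (K = -2 - 1 = -3)
c(X) = 3/2 (c(X) = ((½)*(-1))*(-3) = -½*(-3) = 3/2)
c(-7)*(-10) - 16 = (3/2)*(-10) - 16 = -15 - 16 = -31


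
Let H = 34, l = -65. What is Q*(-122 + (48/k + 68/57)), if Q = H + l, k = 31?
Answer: 210730/57 ≈ 3697.0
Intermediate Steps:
Q = -31 (Q = 34 - 65 = -31)
Q*(-122 + (48/k + 68/57)) = -31*(-122 + (48/31 + 68/57)) = -31*(-122 + 4844/1767) = -31*(-210730/1767) = 210730/57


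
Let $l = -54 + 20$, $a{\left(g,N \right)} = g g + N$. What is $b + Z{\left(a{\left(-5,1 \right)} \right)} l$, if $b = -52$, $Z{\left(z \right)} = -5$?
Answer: $118$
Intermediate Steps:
$a{\left(g,N \right)} = N + g^{2}$ ($a{\left(g,N \right)} = g^{2} + N = N + g^{2}$)
$l = -34$
$b + Z{\left(a{\left(-5,1 \right)} \right)} l = -52 - -170 = -52 + 170 = 118$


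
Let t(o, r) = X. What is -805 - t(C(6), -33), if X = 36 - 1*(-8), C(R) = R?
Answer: -849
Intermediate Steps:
X = 44 (X = 36 + 8 = 44)
t(o, r) = 44
-805 - t(C(6), -33) = -805 - 1*44 = -805 - 44 = -849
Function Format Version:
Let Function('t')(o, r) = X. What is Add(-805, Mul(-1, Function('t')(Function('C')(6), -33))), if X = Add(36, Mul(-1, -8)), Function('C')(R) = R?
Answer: -849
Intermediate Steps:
X = 44 (X = Add(36, 8) = 44)
Function('t')(o, r) = 44
Add(-805, Mul(-1, Function('t')(Function('C')(6), -33))) = Add(-805, Mul(-1, 44)) = Add(-805, -44) = -849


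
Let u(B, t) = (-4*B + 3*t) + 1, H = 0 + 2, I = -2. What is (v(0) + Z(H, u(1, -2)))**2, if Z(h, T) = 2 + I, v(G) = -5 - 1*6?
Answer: 121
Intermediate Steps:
H = 2
v(G) = -11 (v(G) = -5 - 6 = -11)
u(B, t) = 1 - 4*B + 3*t
Z(h, T) = 0 (Z(h, T) = 2 - 2 = 0)
(v(0) + Z(H, u(1, -2)))**2 = (-11 + 0)**2 = (-11)**2 = 121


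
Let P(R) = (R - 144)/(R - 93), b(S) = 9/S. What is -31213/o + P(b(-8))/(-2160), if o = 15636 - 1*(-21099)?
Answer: -8363781/9835184 ≈ -0.85039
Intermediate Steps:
o = 36735 (o = 15636 + 21099 = 36735)
P(R) = (-144 + R)/(-93 + R)
-31213/o + P(b(-8))/(-2160) = -31213/36735 + ((-144 + 9/(-8))/(-93 + 9/(-8)))/(-2160) = -31213*1/36735 + ((-144 + 9*(-1/8))/(-93 + 9*(-1/8)))*(-1/2160) = -31213/36735 + ((-144 - 9/8)/(-93 - 9/8))*(-1/2160) = -31213/36735 + (-1161/8/(-753/8))*(-1/2160) = -31213/36735 - 8/753*(-1161/8)*(-1/2160) = -31213/36735 + (387/251)*(-1/2160) = -31213/36735 - 43/60240 = -8363781/9835184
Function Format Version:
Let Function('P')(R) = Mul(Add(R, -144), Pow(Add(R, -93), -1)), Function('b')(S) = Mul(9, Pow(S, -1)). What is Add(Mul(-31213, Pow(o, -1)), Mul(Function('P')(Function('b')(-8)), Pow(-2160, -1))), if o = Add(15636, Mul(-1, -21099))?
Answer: Rational(-8363781, 9835184) ≈ -0.85039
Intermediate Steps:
o = 36735 (o = Add(15636, 21099) = 36735)
Function('P')(R) = Mul(Pow(Add(-93, R), -1), Add(-144, R)) (Function('P')(R) = Mul(Add(-144, R), Pow(Add(-93, R), -1)) = Mul(Pow(Add(-93, R), -1), Add(-144, R)))
Add(Mul(-31213, Pow(o, -1)), Mul(Function('P')(Function('b')(-8)), Pow(-2160, -1))) = Add(Mul(-31213, Pow(36735, -1)), Mul(Mul(Pow(Add(-93, Mul(9, Pow(-8, -1))), -1), Add(-144, Mul(9, Pow(-8, -1)))), Pow(-2160, -1))) = Add(Mul(-31213, Rational(1, 36735)), Mul(Mul(Pow(Add(-93, Mul(9, Rational(-1, 8))), -1), Add(-144, Mul(9, Rational(-1, 8)))), Rational(-1, 2160))) = Add(Rational(-31213, 36735), Mul(Mul(Pow(Add(-93, Rational(-9, 8)), -1), Add(-144, Rational(-9, 8))), Rational(-1, 2160))) = Add(Rational(-31213, 36735), Mul(Mul(Pow(Rational(-753, 8), -1), Rational(-1161, 8)), Rational(-1, 2160))) = Add(Rational(-31213, 36735), Mul(Mul(Rational(-8, 753), Rational(-1161, 8)), Rational(-1, 2160))) = Add(Rational(-31213, 36735), Mul(Rational(387, 251), Rational(-1, 2160))) = Add(Rational(-31213, 36735), Rational(-43, 60240)) = Rational(-8363781, 9835184)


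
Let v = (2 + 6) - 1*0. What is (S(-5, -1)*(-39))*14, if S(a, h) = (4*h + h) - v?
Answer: 7098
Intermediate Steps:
v = 8 (v = 8 + 0 = 8)
S(a, h) = -8 + 5*h (S(a, h) = (4*h + h) - 1*8 = 5*h - 8 = -8 + 5*h)
(S(-5, -1)*(-39))*14 = ((-8 + 5*(-1))*(-39))*14 = ((-8 - 5)*(-39))*14 = -13*(-39)*14 = 507*14 = 7098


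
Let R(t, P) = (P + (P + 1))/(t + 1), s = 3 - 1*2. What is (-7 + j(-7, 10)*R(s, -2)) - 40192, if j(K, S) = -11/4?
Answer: -321559/8 ≈ -40195.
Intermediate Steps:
j(K, S) = -11/4
s = 1 (s = 3 - 2 = 1)
R(t, P) = (1 + 2*P)/(1 + t) (R(t, P) = (P + (1 + P))/(1 + t) = (1 + 2*P)/(1 + t))
(-7 + j(-7, 10)*R(s, -2)) - 40192 = (-7 - 11*(1 + 2*(-2))/(4*(1 + 1))) - 40192 = (-7 - 11*(1 - 4)/(4*2)) - 40192 = (-7 - 11*(-3)/8) - 40192 = (-7 - 11/4*(-3/2)) - 40192 = (-7 + 33/8) - 40192 = -23/8 - 40192 = -321559/8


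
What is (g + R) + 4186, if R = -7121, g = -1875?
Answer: -4810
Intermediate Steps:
(g + R) + 4186 = (-1875 - 7121) + 4186 = -8996 + 4186 = -4810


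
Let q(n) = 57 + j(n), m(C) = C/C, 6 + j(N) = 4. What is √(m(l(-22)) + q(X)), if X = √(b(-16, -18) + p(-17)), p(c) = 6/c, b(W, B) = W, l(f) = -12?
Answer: 2*√14 ≈ 7.4833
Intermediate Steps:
j(N) = -2 (j(N) = -6 + 4 = -2)
m(C) = 1
X = I*√4726/17 (X = √(-16 + 6/(-17)) = √(-16 + 6*(-1/17)) = √(-16 - 6/17) = √(-278/17) = I*√4726/17 ≈ 4.0439*I)
q(n) = 55 (q(n) = 57 - 2 = 55)
√(m(l(-22)) + q(X)) = √(1 + 55) = √56 = 2*√14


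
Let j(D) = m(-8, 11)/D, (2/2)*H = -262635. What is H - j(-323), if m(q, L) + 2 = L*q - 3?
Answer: -84831198/323 ≈ -2.6264e+5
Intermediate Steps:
H = -262635
m(q, L) = -5 + L*q (m(q, L) = -2 + (L*q - 3) = -2 + (-3 + L*q) = -5 + L*q)
j(D) = -93/D (j(D) = (-5 + 11*(-8))/D = (-5 - 88)/D = -93/D)
H - j(-323) = -262635 - (-93)/(-323) = -262635 - (-93)*(-1)/323 = -262635 - 1*93/323 = -262635 - 93/323 = -84831198/323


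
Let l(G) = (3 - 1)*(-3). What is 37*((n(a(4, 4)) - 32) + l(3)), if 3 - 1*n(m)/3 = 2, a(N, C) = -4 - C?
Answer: -1295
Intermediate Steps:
n(m) = 3 (n(m) = 9 - 3*2 = 9 - 6 = 3)
l(G) = -6 (l(G) = 2*(-3) = -6)
37*((n(a(4, 4)) - 32) + l(3)) = 37*((3 - 32) - 6) = 37*(-29 - 6) = 37*(-35) = -1295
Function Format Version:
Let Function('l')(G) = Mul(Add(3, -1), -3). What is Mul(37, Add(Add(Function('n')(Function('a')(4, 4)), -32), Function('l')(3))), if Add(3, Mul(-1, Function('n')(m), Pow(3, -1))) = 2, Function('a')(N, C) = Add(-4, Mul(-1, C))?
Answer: -1295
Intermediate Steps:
Function('n')(m) = 3 (Function('n')(m) = Add(9, Mul(-3, 2)) = Add(9, -6) = 3)
Function('l')(G) = -6 (Function('l')(G) = Mul(2, -3) = -6)
Mul(37, Add(Add(Function('n')(Function('a')(4, 4)), -32), Function('l')(3))) = Mul(37, Add(Add(3, -32), -6)) = Mul(37, Add(-29, -6)) = Mul(37, -35) = -1295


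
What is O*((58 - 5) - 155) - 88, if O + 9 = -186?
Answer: 19802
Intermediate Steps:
O = -195 (O = -9 - 186 = -195)
O*((58 - 5) - 155) - 88 = -195*((58 - 5) - 155) - 88 = -195*(53 - 155) - 88 = -195*(-102) - 88 = 19890 - 88 = 19802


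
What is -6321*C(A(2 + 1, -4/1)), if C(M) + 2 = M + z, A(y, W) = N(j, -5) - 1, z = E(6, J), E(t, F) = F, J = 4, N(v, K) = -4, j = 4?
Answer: 18963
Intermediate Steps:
z = 4
A(y, W) = -5 (A(y, W) = -4 - 1 = -5)
C(M) = 2 + M (C(M) = -2 + (M + 4) = -2 + (4 + M) = 2 + M)
-6321*C(A(2 + 1, -4/1)) = -6321*(2 - 5) = -6321*(-3) = 18963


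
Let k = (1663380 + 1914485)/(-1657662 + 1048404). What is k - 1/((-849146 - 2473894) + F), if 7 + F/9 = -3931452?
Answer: -15387272655073/2620227147902 ≈ -5.8725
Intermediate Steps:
F = -35383131 (F = -63 + 9*(-3931452) = -63 - 35383068 = -35383131)
k = -3577865/609258 (k = 3577865/(-609258) = 3577865*(-1/609258) = -3577865/609258 ≈ -5.8725)
k - 1/((-849146 - 2473894) + F) = -3577865/609258 - 1/((-849146 - 2473894) - 35383131) = -3577865/609258 - 1/(-3323040 - 35383131) = -3577865/609258 - 1/(-38706171) = -3577865/609258 - 1*(-1/38706171) = -3577865/609258 + 1/38706171 = -15387272655073/2620227147902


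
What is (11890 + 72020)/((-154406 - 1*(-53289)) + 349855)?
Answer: 41955/124369 ≈ 0.33734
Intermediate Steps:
(11890 + 72020)/((-154406 - 1*(-53289)) + 349855) = 83910/((-154406 + 53289) + 349855) = 83910/(-101117 + 349855) = 83910/248738 = 83910*(1/248738) = 41955/124369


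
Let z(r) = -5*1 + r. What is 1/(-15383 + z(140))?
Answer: -1/15248 ≈ -6.5582e-5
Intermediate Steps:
z(r) = -5 + r
1/(-15383 + z(140)) = 1/(-15383 + (-5 + 140)) = 1/(-15383 + 135) = 1/(-15248) = -1/15248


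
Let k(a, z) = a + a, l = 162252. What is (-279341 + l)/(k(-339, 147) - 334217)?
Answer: 117089/334895 ≈ 0.34963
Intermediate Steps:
k(a, z) = 2*a
(-279341 + l)/(k(-339, 147) - 334217) = (-279341 + 162252)/(2*(-339) - 334217) = -117089/(-678 - 334217) = -117089/(-334895) = -117089*(-1/334895) = 117089/334895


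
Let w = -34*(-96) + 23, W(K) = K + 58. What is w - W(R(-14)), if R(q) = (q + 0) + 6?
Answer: 3237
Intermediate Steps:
R(q) = 6 + q (R(q) = q + 6 = 6 + q)
W(K) = 58 + K
w = 3287 (w = 3264 + 23 = 3287)
w - W(R(-14)) = 3287 - (58 + (6 - 14)) = 3287 - (58 - 8) = 3287 - 1*50 = 3287 - 50 = 3237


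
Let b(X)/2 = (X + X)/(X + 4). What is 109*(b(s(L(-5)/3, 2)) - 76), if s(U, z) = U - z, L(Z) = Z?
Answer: -13080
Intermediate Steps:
b(X) = 4*X/(4 + X) (b(X) = 2*((X + X)/(X + 4)) = 2*((2*X)/(4 + X)) = 2*(2*X/(4 + X)) = 4*X/(4 + X))
109*(b(s(L(-5)/3, 2)) - 76) = 109*(4*(-5/3 - 1*2)/(4 + (-5/3 - 1*2)) - 76) = 109*(4*(-5*1/3 - 2)/(4 + (-5*1/3 - 2)) - 76) = 109*(4*(-5/3 - 2)/(4 + (-5/3 - 2)) - 76) = 109*(4*(-11/3)/(4 - 11/3) - 76) = 109*(4*(-11/3)/(1/3) - 76) = 109*(4*(-11/3)*3 - 76) = 109*(-44 - 76) = 109*(-120) = -13080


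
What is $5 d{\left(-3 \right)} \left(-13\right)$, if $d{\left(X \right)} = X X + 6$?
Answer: $-975$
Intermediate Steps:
$d{\left(X \right)} = 6 + X^{2}$ ($d{\left(X \right)} = X^{2} + 6 = 6 + X^{2}$)
$5 d{\left(-3 \right)} \left(-13\right) = 5 \left(6 + \left(-3\right)^{2}\right) \left(-13\right) = 5 \left(6 + 9\right) \left(-13\right) = 5 \cdot 15 \left(-13\right) = 75 \left(-13\right) = -975$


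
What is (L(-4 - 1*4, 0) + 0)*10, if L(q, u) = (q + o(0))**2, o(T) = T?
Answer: 640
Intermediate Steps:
L(q, u) = q**2 (L(q, u) = (q + 0)**2 = q**2)
(L(-4 - 1*4, 0) + 0)*10 = ((-4 - 1*4)**2 + 0)*10 = ((-4 - 4)**2 + 0)*10 = ((-8)**2 + 0)*10 = (64 + 0)*10 = 64*10 = 640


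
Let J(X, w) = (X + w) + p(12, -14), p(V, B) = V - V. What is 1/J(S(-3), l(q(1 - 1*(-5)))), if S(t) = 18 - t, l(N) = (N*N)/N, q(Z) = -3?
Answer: 1/18 ≈ 0.055556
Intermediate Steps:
p(V, B) = 0
l(N) = N (l(N) = N²/N = N)
J(X, w) = X + w (J(X, w) = (X + w) + 0 = X + w)
1/J(S(-3), l(q(1 - 1*(-5)))) = 1/((18 - 1*(-3)) - 3) = 1/((18 + 3) - 3) = 1/(21 - 3) = 1/18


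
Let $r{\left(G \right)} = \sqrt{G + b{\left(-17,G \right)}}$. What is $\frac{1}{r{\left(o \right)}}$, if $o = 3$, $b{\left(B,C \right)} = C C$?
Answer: $\frac{\sqrt{3}}{6} \approx 0.28868$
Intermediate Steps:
$b{\left(B,C \right)} = C^{2}$
$r{\left(G \right)} = \sqrt{G + G^{2}}$
$\frac{1}{r{\left(o \right)}} = \frac{1}{\sqrt{3 \left(1 + 3\right)}} = \frac{1}{\sqrt{3 \cdot 4}} = \frac{1}{\sqrt{12}} = \frac{1}{2 \sqrt{3}} = \frac{\sqrt{3}}{6}$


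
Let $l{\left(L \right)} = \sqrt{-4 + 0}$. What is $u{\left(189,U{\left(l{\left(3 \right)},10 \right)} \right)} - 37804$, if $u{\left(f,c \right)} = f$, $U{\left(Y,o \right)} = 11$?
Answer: $-37615$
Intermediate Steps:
$l{\left(L \right)} = 2 i$ ($l{\left(L \right)} = \sqrt{-4} = 2 i$)
$u{\left(189,U{\left(l{\left(3 \right)},10 \right)} \right)} - 37804 = 189 - 37804 = -37615$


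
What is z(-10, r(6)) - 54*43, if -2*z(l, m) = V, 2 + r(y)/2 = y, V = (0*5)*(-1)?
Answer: -2322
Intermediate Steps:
V = 0 (V = 0*(-1) = 0)
r(y) = -4 + 2*y
z(l, m) = 0 (z(l, m) = -1/2*0 = 0)
z(-10, r(6)) - 54*43 = 0 - 54*43 = 0 - 2322 = -2322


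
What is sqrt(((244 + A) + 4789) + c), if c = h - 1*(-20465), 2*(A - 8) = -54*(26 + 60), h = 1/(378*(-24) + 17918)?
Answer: sqrt(1814187792590)/8846 ≈ 152.26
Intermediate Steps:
h = 1/8846 (h = 1/(-9072 + 17918) = 1/8846 ≈ 0.00011305)
A = -2314 (A = 8 + (-54*(26 + 60))/2 = 8 + (-54*86)/2 = 8 + (1/2)*(-4644) = 8 - 2322 = -2314)
c = 181033391/8846 (c = 1/8846 - 1*(-20465) = 1/8846 + 20465 = 181033391/8846 ≈ 20465.)
sqrt(((244 + A) + 4789) + c) = sqrt(((244 - 2314) + 4789) + 181033391/8846) = sqrt((-2070 + 4789) + 181033391/8846) = sqrt(2719 + 181033391/8846) = sqrt(205085665/8846) = sqrt(1814187792590)/8846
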